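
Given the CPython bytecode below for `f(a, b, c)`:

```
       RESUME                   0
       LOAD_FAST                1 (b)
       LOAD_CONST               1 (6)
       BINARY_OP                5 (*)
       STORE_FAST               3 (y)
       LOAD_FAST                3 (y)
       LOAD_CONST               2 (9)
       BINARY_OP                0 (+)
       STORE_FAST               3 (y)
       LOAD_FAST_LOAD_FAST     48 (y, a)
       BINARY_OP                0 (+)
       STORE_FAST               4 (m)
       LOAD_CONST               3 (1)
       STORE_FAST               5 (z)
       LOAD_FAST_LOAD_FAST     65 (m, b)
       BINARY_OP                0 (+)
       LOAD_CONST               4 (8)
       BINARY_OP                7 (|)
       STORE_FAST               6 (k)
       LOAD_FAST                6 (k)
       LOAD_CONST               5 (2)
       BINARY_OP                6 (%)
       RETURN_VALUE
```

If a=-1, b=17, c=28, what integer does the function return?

LOAD_FAST b → push 17. Stack: [17]
LOAD_CONST → push 6. Stack: [17, 6]
BINARY_OP * → 17 * 6 = 102. Stack: [102]
STORE_FAST y → y=102. Stack: []
LOAD_FAST y → push 102. Stack: [102]
LOAD_CONST → push 9. Stack: [102, 9]
BINARY_OP + → 102 + 9 = 111. Stack: [111]
STORE_FAST y → y=111. Stack: []
LOAD_FAST_LOAD_FAST y,a → push 111,-1. Stack: [111, -1]
BINARY_OP + → 111 + -1 = 110. Stack: [110]
STORE_FAST m → m=110. Stack: []
LOAD_CONST → push 1. Stack: [1]
STORE_FAST z → z=1. Stack: []
LOAD_FAST_LOAD_FAST m,b → push 110,17. Stack: [110, 17]
BINARY_OP + → 110 + 17 = 127. Stack: [127]
LOAD_CONST → push 8. Stack: [127, 8]
BINARY_OP | → 127 | 8 = 127. Stack: [127]
STORE_FAST k → k=127. Stack: []
LOAD_FAST k → push 127. Stack: [127]
LOAD_CONST → push 2. Stack: [127, 2]
BINARY_OP % → 127 % 2 = 1. Stack: [1]
RETURN_VALUE → return 1.

1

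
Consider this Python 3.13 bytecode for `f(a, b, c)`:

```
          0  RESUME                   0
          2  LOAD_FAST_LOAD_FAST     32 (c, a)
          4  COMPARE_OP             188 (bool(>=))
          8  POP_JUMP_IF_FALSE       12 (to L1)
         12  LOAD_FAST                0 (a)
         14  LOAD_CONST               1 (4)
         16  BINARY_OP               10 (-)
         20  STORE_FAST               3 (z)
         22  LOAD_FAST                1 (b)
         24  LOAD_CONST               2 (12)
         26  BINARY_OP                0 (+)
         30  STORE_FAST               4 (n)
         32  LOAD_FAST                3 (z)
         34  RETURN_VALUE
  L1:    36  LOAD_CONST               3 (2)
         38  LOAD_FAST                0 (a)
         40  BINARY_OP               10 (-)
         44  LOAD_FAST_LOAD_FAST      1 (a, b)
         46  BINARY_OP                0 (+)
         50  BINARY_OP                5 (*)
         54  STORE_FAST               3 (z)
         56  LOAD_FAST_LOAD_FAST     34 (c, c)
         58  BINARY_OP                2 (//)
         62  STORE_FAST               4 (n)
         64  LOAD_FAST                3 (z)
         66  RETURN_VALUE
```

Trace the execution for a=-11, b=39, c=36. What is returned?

LOAD_FAST_LOAD_FAST c,a → push 36,-11. Stack: [36, -11]
COMPARE_OP bool(>=) → 36 vs -11 = True. Stack: [True]
POP_JUMP_IF_FALSE → pop True; no jump. Stack: []
LOAD_FAST a → push -11. Stack: [-11]
LOAD_CONST → push 4. Stack: [-11, 4]
BINARY_OP - → -11 - 4 = -15. Stack: [-15]
STORE_FAST z → z=-15. Stack: []
LOAD_FAST b → push 39. Stack: [39]
LOAD_CONST → push 12. Stack: [39, 12]
BINARY_OP + → 39 + 12 = 51. Stack: [51]
STORE_FAST n → n=51. Stack: []
LOAD_FAST z → push -15. Stack: [-15]
RETURN_VALUE → return -15.

-15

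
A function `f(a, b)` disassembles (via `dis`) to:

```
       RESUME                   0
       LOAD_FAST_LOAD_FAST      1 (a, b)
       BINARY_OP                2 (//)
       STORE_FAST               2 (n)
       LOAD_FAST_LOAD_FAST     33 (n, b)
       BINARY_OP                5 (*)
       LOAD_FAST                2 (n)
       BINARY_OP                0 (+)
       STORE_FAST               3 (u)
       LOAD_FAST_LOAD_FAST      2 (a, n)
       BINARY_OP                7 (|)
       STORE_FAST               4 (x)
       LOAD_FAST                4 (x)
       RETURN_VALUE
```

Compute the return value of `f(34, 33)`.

LOAD_FAST_LOAD_FAST a,b → push 34,33. Stack: [34, 33]
BINARY_OP // → 34 // 33 = 1. Stack: [1]
STORE_FAST n → n=1. Stack: []
LOAD_FAST_LOAD_FAST n,b → push 1,33. Stack: [1, 33]
BINARY_OP * → 1 * 33 = 33. Stack: [33]
LOAD_FAST n → push 1. Stack: [33, 1]
BINARY_OP + → 33 + 1 = 34. Stack: [34]
STORE_FAST u → u=34. Stack: []
LOAD_FAST_LOAD_FAST a,n → push 34,1. Stack: [34, 1]
BINARY_OP | → 34 | 1 = 35. Stack: [35]
STORE_FAST x → x=35. Stack: []
LOAD_FAST x → push 35. Stack: [35]
RETURN_VALUE → return 35.

35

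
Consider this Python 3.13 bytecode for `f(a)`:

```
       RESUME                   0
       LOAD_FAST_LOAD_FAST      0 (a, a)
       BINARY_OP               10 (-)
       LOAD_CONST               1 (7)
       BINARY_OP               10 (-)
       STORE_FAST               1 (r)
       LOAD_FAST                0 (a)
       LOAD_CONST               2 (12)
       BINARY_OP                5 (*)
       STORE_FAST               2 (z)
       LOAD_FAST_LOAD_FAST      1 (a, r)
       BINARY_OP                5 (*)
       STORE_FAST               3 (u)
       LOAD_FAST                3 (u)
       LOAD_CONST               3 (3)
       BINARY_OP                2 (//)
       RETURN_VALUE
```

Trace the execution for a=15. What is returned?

-35

LOAD_FAST_LOAD_FAST a,a → push 15,15. Stack: [15, 15]
BINARY_OP - → 15 - 15 = 0. Stack: [0]
LOAD_CONST → push 7. Stack: [0, 7]
BINARY_OP - → 0 - 7 = -7. Stack: [-7]
STORE_FAST r → r=-7. Stack: []
LOAD_FAST a → push 15. Stack: [15]
LOAD_CONST → push 12. Stack: [15, 12]
BINARY_OP * → 15 * 12 = 180. Stack: [180]
STORE_FAST z → z=180. Stack: []
LOAD_FAST_LOAD_FAST a,r → push 15,-7. Stack: [15, -7]
BINARY_OP * → 15 * -7 = -105. Stack: [-105]
STORE_FAST u → u=-105. Stack: []
LOAD_FAST u → push -105. Stack: [-105]
LOAD_CONST → push 3. Stack: [-105, 3]
BINARY_OP // → -105 // 3 = -35. Stack: [-35]
RETURN_VALUE → return -35.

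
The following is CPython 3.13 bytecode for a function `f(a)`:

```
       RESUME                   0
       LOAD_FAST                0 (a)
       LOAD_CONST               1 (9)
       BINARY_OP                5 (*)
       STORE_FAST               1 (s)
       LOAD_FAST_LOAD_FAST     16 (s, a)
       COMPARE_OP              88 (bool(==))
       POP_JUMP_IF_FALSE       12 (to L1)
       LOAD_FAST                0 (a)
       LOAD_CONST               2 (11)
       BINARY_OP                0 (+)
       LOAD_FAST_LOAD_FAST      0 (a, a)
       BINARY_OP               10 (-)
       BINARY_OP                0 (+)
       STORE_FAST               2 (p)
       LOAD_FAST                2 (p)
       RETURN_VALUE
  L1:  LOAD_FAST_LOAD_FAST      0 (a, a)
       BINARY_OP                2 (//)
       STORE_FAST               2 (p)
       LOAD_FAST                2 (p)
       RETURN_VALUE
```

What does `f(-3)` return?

1

LOAD_FAST a → push -3. Stack: [-3]
LOAD_CONST → push 9. Stack: [-3, 9]
BINARY_OP * → -3 * 9 = -27. Stack: [-27]
STORE_FAST s → s=-27. Stack: []
LOAD_FAST_LOAD_FAST s,a → push -27,-3. Stack: [-27, -3]
COMPARE_OP bool(==) → -27 vs -3 = False. Stack: [False]
POP_JUMP_IF_FALSE → pop False; jump. Stack: []
LOAD_FAST_LOAD_FAST a,a → push -3,-3. Stack: [-3, -3]
BINARY_OP // → -3 // -3 = 1. Stack: [1]
STORE_FAST p → p=1. Stack: []
LOAD_FAST p → push 1. Stack: [1]
RETURN_VALUE → return 1.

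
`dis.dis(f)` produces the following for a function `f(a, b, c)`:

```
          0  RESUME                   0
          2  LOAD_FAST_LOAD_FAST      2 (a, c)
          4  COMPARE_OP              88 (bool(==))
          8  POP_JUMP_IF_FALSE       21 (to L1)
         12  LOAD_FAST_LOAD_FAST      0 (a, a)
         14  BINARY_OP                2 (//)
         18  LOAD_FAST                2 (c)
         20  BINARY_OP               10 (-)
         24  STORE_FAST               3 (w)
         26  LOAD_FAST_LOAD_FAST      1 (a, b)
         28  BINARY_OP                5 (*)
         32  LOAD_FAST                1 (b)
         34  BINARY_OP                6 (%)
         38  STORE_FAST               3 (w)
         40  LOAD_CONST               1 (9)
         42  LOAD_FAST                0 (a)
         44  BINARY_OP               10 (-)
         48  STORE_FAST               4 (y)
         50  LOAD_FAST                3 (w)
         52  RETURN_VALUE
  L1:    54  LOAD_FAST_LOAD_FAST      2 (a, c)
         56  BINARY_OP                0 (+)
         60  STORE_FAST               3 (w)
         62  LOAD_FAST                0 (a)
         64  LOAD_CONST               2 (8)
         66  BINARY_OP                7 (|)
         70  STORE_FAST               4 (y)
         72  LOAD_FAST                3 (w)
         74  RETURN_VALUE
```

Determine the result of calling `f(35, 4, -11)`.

LOAD_FAST_LOAD_FAST a,c → push 35,-11. Stack: [35, -11]
COMPARE_OP bool(==) → 35 vs -11 = False. Stack: [False]
POP_JUMP_IF_FALSE → pop False; jump. Stack: []
LOAD_FAST_LOAD_FAST a,c → push 35,-11. Stack: [35, -11]
BINARY_OP + → 35 + -11 = 24. Stack: [24]
STORE_FAST w → w=24. Stack: []
LOAD_FAST a → push 35. Stack: [35]
LOAD_CONST → push 8. Stack: [35, 8]
BINARY_OP | → 35 | 8 = 43. Stack: [43]
STORE_FAST y → y=43. Stack: []
LOAD_FAST w → push 24. Stack: [24]
RETURN_VALUE → return 24.

24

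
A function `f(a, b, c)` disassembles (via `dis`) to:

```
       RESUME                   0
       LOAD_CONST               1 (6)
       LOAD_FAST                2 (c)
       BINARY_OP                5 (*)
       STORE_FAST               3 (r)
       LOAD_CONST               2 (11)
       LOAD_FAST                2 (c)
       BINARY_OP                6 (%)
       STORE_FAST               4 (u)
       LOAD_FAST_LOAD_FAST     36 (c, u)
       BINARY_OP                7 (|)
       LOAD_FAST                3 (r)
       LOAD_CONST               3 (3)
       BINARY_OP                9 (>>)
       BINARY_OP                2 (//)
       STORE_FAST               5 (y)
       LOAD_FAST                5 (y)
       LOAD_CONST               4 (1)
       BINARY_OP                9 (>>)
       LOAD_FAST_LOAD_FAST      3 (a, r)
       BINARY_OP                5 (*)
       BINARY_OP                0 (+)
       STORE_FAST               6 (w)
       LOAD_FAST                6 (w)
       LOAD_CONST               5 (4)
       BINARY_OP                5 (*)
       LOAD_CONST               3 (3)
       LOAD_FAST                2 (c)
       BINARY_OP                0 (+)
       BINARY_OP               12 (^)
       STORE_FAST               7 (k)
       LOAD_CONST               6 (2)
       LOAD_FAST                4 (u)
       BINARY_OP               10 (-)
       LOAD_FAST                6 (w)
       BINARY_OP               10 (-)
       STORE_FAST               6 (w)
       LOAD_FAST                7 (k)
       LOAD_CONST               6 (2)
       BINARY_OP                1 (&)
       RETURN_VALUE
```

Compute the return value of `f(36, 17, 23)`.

2

LOAD_CONST → push 6. Stack: [6]
LOAD_FAST c → push 23. Stack: [6, 23]
BINARY_OP * → 6 * 23 = 138. Stack: [138]
STORE_FAST r → r=138. Stack: []
LOAD_CONST → push 11. Stack: [11]
LOAD_FAST c → push 23. Stack: [11, 23]
BINARY_OP % → 11 % 23 = 11. Stack: [11]
STORE_FAST u → u=11. Stack: []
LOAD_FAST_LOAD_FAST c,u → push 23,11. Stack: [23, 11]
BINARY_OP | → 23 | 11 = 31. Stack: [31]
LOAD_FAST r → push 138. Stack: [31, 138]
LOAD_CONST → push 3. Stack: [31, 138, 3]
BINARY_OP >> → 138 >> 3 = 17. Stack: [31, 17]
BINARY_OP // → 31 // 17 = 1. Stack: [1]
STORE_FAST y → y=1. Stack: []
LOAD_FAST y → push 1. Stack: [1]
LOAD_CONST → push 1. Stack: [1, 1]
BINARY_OP >> → 1 >> 1 = 0. Stack: [0]
LOAD_FAST_LOAD_FAST a,r → push 36,138. Stack: [0, 36, 138]
BINARY_OP * → 36 * 138 = 4968. Stack: [0, 4968]
BINARY_OP + → 0 + 4968 = 4968. Stack: [4968]
STORE_FAST w → w=4968. Stack: []
LOAD_FAST w → push 4968. Stack: [4968]
LOAD_CONST → push 4. Stack: [4968, 4]
BINARY_OP * → 4968 * 4 = 19872. Stack: [19872]
LOAD_CONST → push 3. Stack: [19872, 3]
LOAD_FAST c → push 23. Stack: [19872, 3, 23]
BINARY_OP + → 3 + 23 = 26. Stack: [19872, 26]
BINARY_OP ^ → 19872 ^ 26 = 19898. Stack: [19898]
STORE_FAST k → k=19898. Stack: []
LOAD_CONST → push 2. Stack: [2]
LOAD_FAST u → push 11. Stack: [2, 11]
BINARY_OP - → 2 - 11 = -9. Stack: [-9]
LOAD_FAST w → push 4968. Stack: [-9, 4968]
BINARY_OP - → -9 - 4968 = -4977. Stack: [-4977]
STORE_FAST w → w=-4977. Stack: []
LOAD_FAST k → push 19898. Stack: [19898]
LOAD_CONST → push 2. Stack: [19898, 2]
BINARY_OP & → 19898 & 2 = 2. Stack: [2]
RETURN_VALUE → return 2.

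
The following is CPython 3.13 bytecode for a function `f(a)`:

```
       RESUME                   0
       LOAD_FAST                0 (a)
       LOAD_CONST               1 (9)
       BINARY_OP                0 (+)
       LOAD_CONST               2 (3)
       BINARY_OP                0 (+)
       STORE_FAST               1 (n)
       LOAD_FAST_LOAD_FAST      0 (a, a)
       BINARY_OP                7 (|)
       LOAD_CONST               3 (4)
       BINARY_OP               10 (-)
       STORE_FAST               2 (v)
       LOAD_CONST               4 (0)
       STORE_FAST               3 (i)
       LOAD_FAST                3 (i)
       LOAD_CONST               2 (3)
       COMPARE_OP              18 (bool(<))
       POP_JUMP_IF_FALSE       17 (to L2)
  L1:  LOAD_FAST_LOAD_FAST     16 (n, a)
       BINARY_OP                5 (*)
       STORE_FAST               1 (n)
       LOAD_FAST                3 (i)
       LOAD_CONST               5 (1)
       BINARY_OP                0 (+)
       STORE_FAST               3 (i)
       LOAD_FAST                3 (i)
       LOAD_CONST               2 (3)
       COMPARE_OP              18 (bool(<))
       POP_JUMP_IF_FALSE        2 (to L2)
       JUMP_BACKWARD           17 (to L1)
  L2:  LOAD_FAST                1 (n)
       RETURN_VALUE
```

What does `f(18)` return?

174960

LOAD_FAST a → push 18. Stack: [18]
LOAD_CONST → push 9. Stack: [18, 9]
BINARY_OP + → 18 + 9 = 27. Stack: [27]
LOAD_CONST → push 3. Stack: [27, 3]
BINARY_OP + → 27 + 3 = 30. Stack: [30]
STORE_FAST n → n=30. Stack: []
LOAD_FAST_LOAD_FAST a,a → push 18,18. Stack: [18, 18]
BINARY_OP | → 18 | 18 = 18. Stack: [18]
LOAD_CONST → push 4. Stack: [18, 4]
BINARY_OP - → 18 - 4 = 14. Stack: [14]
STORE_FAST v → v=14. Stack: []
LOAD_CONST → push 0. Stack: [0]
STORE_FAST i → i=0. Stack: []
LOAD_FAST i → push 0. Stack: [0]
LOAD_CONST → push 3. Stack: [0, 3]
COMPARE_OP bool(<) → 0 vs 3 = True. Stack: [True]
POP_JUMP_IF_FALSE → pop True; no jump. Stack: []
LOAD_FAST_LOAD_FAST n,a → push 30,18. Stack: [30, 18]
BINARY_OP * → 30 * 18 = 540. Stack: [540]
STORE_FAST n → n=540. Stack: []
LOAD_FAST i → push 0. Stack: [0]
LOAD_CONST → push 1. Stack: [0, 1]
BINARY_OP + → 0 + 1 = 1. Stack: [1]
STORE_FAST i → i=1. Stack: []
LOAD_FAST i → push 1. Stack: [1]
LOAD_CONST → push 3. Stack: [1, 3]
COMPARE_OP bool(<) → 1 vs 3 = True. Stack: [True]
POP_JUMP_IF_FALSE → pop True; no jump. Stack: []
LOAD_FAST_LOAD_FAST n,a → push 540,18. Stack: [540, 18]
BINARY_OP * → 540 * 18 = 9720. Stack: [9720]
STORE_FAST n → n=9720. Stack: []
LOAD_FAST i → push 1. Stack: [1]
LOAD_CONST → push 1. Stack: [1, 1]
BINARY_OP + → 1 + 1 = 2. Stack: [2]
STORE_FAST i → i=2. Stack: []
LOAD_FAST i → push 2. Stack: [2]
LOAD_CONST → push 3. Stack: [2, 3]
COMPARE_OP bool(<) → 2 vs 3 = True. Stack: [True]
POP_JUMP_IF_FALSE → pop True; no jump. Stack: []
LOAD_FAST_LOAD_FAST n,a → push 9720,18. Stack: [9720, 18]
BINARY_OP * → 9720 * 18 = 174960. Stack: [174960]
STORE_FAST n → n=174960. Stack: []
LOAD_FAST i → push 2. Stack: [2]
LOAD_CONST → push 1. Stack: [2, 1]
BINARY_OP + → 2 + 1 = 3. Stack: [3]
STORE_FAST i → i=3. Stack: []
LOAD_FAST i → push 3. Stack: [3]
LOAD_CONST → push 3. Stack: [3, 3]
COMPARE_OP bool(<) → 3 vs 3 = False. Stack: [False]
POP_JUMP_IF_FALSE → pop False; jump. Stack: []
LOAD_FAST n → push 174960. Stack: [174960]
RETURN_VALUE → return 174960.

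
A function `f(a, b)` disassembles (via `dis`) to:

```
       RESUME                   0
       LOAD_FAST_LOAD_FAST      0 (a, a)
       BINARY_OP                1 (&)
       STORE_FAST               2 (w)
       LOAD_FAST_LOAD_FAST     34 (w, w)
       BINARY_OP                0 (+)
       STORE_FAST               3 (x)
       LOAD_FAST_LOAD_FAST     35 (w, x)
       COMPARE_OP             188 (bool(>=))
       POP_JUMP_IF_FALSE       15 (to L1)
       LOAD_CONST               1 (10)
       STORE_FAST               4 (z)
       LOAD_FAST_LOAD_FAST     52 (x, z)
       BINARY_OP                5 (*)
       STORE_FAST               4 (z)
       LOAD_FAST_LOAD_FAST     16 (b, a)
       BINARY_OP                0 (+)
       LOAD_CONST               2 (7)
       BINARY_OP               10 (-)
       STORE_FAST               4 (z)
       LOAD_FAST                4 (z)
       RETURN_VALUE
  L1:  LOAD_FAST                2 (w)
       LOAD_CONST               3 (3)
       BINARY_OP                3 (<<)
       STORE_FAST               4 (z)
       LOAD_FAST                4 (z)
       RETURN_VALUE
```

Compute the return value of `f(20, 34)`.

LOAD_FAST_LOAD_FAST a,a → push 20,20. Stack: [20, 20]
BINARY_OP & → 20 & 20 = 20. Stack: [20]
STORE_FAST w → w=20. Stack: []
LOAD_FAST_LOAD_FAST w,w → push 20,20. Stack: [20, 20]
BINARY_OP + → 20 + 20 = 40. Stack: [40]
STORE_FAST x → x=40. Stack: []
LOAD_FAST_LOAD_FAST w,x → push 20,40. Stack: [20, 40]
COMPARE_OP bool(>=) → 20 vs 40 = False. Stack: [False]
POP_JUMP_IF_FALSE → pop False; jump. Stack: []
LOAD_FAST w → push 20. Stack: [20]
LOAD_CONST → push 3. Stack: [20, 3]
BINARY_OP << → 20 << 3 = 160. Stack: [160]
STORE_FAST z → z=160. Stack: []
LOAD_FAST z → push 160. Stack: [160]
RETURN_VALUE → return 160.

160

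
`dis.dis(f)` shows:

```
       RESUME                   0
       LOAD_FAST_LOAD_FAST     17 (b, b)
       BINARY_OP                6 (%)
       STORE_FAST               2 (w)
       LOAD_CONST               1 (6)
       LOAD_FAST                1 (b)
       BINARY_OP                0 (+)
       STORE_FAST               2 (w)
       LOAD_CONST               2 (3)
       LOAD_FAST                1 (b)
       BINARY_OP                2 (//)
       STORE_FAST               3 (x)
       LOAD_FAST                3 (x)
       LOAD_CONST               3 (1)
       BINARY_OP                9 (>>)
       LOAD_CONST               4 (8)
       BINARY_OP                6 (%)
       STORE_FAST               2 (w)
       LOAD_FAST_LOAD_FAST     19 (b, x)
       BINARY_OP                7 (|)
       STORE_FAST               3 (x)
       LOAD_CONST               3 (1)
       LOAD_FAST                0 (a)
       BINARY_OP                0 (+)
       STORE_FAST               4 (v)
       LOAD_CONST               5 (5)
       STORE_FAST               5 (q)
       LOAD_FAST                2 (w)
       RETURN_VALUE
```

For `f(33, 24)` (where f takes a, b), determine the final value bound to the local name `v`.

34

LOAD_FAST_LOAD_FAST b,b → push 24,24. Stack: [24, 24]
BINARY_OP % → 24 % 24 = 0. Stack: [0]
STORE_FAST w → w=0. Stack: []
LOAD_CONST → push 6. Stack: [6]
LOAD_FAST b → push 24. Stack: [6, 24]
BINARY_OP + → 6 + 24 = 30. Stack: [30]
STORE_FAST w → w=30. Stack: []
LOAD_CONST → push 3. Stack: [3]
LOAD_FAST b → push 24. Stack: [3, 24]
BINARY_OP // → 3 // 24 = 0. Stack: [0]
STORE_FAST x → x=0. Stack: []
LOAD_FAST x → push 0. Stack: [0]
LOAD_CONST → push 1. Stack: [0, 1]
BINARY_OP >> → 0 >> 1 = 0. Stack: [0]
LOAD_CONST → push 8. Stack: [0, 8]
BINARY_OP % → 0 % 8 = 0. Stack: [0]
STORE_FAST w → w=0. Stack: []
LOAD_FAST_LOAD_FAST b,x → push 24,0. Stack: [24, 0]
BINARY_OP | → 24 | 0 = 24. Stack: [24]
STORE_FAST x → x=24. Stack: []
LOAD_CONST → push 1. Stack: [1]
LOAD_FAST a → push 33. Stack: [1, 33]
BINARY_OP + → 1 + 33 = 34. Stack: [34]
STORE_FAST v → v=34. Stack: []
LOAD_CONST → push 5. Stack: [5]
STORE_FAST q → q=5. Stack: []
LOAD_FAST w → push 0. Stack: [0]
RETURN_VALUE → return 0.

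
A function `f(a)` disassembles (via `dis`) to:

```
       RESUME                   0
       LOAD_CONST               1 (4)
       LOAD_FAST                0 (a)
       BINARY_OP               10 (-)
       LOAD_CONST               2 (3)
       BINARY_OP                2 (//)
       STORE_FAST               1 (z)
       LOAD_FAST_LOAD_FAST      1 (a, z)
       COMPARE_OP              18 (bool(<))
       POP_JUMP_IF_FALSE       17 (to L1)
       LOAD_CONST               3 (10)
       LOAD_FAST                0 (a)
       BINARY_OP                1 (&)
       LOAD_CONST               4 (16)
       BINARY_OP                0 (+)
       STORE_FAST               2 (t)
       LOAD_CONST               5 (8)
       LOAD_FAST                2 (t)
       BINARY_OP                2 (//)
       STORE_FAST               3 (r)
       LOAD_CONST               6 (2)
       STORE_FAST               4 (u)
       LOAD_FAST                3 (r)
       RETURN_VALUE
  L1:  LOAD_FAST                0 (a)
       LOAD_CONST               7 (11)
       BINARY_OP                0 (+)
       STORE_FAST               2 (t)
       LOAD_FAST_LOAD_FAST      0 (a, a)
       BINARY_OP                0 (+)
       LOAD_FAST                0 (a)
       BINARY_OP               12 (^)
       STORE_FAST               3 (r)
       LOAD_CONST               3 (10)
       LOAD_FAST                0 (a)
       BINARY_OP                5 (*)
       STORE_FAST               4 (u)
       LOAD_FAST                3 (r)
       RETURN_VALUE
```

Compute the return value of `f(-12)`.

LOAD_CONST → push 4. Stack: [4]
LOAD_FAST a → push -12. Stack: [4, -12]
BINARY_OP - → 4 - -12 = 16. Stack: [16]
LOAD_CONST → push 3. Stack: [16, 3]
BINARY_OP // → 16 // 3 = 5. Stack: [5]
STORE_FAST z → z=5. Stack: []
LOAD_FAST_LOAD_FAST a,z → push -12,5. Stack: [-12, 5]
COMPARE_OP bool(<) → -12 vs 5 = True. Stack: [True]
POP_JUMP_IF_FALSE → pop True; no jump. Stack: []
LOAD_CONST → push 10. Stack: [10]
LOAD_FAST a → push -12. Stack: [10, -12]
BINARY_OP & → 10 & -12 = 0. Stack: [0]
LOAD_CONST → push 16. Stack: [0, 16]
BINARY_OP + → 0 + 16 = 16. Stack: [16]
STORE_FAST t → t=16. Stack: []
LOAD_CONST → push 8. Stack: [8]
LOAD_FAST t → push 16. Stack: [8, 16]
BINARY_OP // → 8 // 16 = 0. Stack: [0]
STORE_FAST r → r=0. Stack: []
LOAD_CONST → push 2. Stack: [2]
STORE_FAST u → u=2. Stack: []
LOAD_FAST r → push 0. Stack: [0]
RETURN_VALUE → return 0.

0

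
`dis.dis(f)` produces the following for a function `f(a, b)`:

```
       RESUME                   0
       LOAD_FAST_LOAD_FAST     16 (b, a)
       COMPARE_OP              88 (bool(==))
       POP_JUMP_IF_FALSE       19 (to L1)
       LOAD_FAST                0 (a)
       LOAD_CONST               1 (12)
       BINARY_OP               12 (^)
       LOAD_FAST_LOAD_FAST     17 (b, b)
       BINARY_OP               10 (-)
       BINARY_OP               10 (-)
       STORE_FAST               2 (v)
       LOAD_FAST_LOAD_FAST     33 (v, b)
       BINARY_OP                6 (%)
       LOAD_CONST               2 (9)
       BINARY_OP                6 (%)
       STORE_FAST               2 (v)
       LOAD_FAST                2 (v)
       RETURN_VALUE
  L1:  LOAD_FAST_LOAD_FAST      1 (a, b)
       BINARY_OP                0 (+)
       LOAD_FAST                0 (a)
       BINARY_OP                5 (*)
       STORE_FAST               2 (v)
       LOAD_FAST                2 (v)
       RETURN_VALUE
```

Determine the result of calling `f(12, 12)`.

LOAD_FAST_LOAD_FAST b,a → push 12,12. Stack: [12, 12]
COMPARE_OP bool(==) → 12 vs 12 = True. Stack: [True]
POP_JUMP_IF_FALSE → pop True; no jump. Stack: []
LOAD_FAST a → push 12. Stack: [12]
LOAD_CONST → push 12. Stack: [12, 12]
BINARY_OP ^ → 12 ^ 12 = 0. Stack: [0]
LOAD_FAST_LOAD_FAST b,b → push 12,12. Stack: [0, 12, 12]
BINARY_OP - → 12 - 12 = 0. Stack: [0, 0]
BINARY_OP - → 0 - 0 = 0. Stack: [0]
STORE_FAST v → v=0. Stack: []
LOAD_FAST_LOAD_FAST v,b → push 0,12. Stack: [0, 12]
BINARY_OP % → 0 % 12 = 0. Stack: [0]
LOAD_CONST → push 9. Stack: [0, 9]
BINARY_OP % → 0 % 9 = 0. Stack: [0]
STORE_FAST v → v=0. Stack: []
LOAD_FAST v → push 0. Stack: [0]
RETURN_VALUE → return 0.

0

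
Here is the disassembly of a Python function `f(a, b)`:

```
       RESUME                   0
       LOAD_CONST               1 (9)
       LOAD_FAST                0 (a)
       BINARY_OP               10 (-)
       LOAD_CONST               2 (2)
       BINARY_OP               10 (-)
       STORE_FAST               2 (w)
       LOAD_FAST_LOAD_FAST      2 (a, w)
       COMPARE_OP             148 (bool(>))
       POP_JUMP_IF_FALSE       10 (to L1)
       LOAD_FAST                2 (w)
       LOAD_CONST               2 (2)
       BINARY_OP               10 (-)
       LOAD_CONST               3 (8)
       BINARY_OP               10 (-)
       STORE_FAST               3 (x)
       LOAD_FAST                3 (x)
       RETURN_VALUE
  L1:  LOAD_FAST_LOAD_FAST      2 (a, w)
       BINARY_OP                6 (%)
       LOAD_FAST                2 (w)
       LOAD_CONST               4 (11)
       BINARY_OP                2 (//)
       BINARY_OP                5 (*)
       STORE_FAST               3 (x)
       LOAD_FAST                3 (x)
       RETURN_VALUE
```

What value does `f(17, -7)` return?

LOAD_CONST → push 9. Stack: [9]
LOAD_FAST a → push 17. Stack: [9, 17]
BINARY_OP - → 9 - 17 = -8. Stack: [-8]
LOAD_CONST → push 2. Stack: [-8, 2]
BINARY_OP - → -8 - 2 = -10. Stack: [-10]
STORE_FAST w → w=-10. Stack: []
LOAD_FAST_LOAD_FAST a,w → push 17,-10. Stack: [17, -10]
COMPARE_OP bool(>) → 17 vs -10 = True. Stack: [True]
POP_JUMP_IF_FALSE → pop True; no jump. Stack: []
LOAD_FAST w → push -10. Stack: [-10]
LOAD_CONST → push 2. Stack: [-10, 2]
BINARY_OP - → -10 - 2 = -12. Stack: [-12]
LOAD_CONST → push 8. Stack: [-12, 8]
BINARY_OP - → -12 - 8 = -20. Stack: [-20]
STORE_FAST x → x=-20. Stack: []
LOAD_FAST x → push -20. Stack: [-20]
RETURN_VALUE → return -20.

-20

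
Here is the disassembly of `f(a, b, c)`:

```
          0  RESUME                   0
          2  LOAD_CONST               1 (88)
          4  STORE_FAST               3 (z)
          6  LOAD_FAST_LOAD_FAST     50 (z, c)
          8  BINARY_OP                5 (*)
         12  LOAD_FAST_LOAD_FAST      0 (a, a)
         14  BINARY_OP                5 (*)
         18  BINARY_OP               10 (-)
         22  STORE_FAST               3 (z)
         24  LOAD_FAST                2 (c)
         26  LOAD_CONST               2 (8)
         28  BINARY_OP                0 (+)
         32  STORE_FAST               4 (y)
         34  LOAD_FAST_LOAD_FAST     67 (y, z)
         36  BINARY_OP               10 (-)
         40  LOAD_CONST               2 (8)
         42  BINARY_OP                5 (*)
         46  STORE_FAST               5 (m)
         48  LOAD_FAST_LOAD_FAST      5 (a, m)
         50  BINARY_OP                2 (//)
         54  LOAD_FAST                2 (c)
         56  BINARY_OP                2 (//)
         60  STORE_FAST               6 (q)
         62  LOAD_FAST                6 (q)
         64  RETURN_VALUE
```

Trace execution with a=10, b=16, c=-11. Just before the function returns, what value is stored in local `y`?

-3

LOAD_CONST → push 88. Stack: [88]
STORE_FAST z → z=88. Stack: []
LOAD_FAST_LOAD_FAST z,c → push 88,-11. Stack: [88, -11]
BINARY_OP * → 88 * -11 = -968. Stack: [-968]
LOAD_FAST_LOAD_FAST a,a → push 10,10. Stack: [-968, 10, 10]
BINARY_OP * → 10 * 10 = 100. Stack: [-968, 100]
BINARY_OP - → -968 - 100 = -1068. Stack: [-1068]
STORE_FAST z → z=-1068. Stack: []
LOAD_FAST c → push -11. Stack: [-11]
LOAD_CONST → push 8. Stack: [-11, 8]
BINARY_OP + → -11 + 8 = -3. Stack: [-3]
STORE_FAST y → y=-3. Stack: []
LOAD_FAST_LOAD_FAST y,z → push -3,-1068. Stack: [-3, -1068]
BINARY_OP - → -3 - -1068 = 1065. Stack: [1065]
LOAD_CONST → push 8. Stack: [1065, 8]
BINARY_OP * → 1065 * 8 = 8520. Stack: [8520]
STORE_FAST m → m=8520. Stack: []
LOAD_FAST_LOAD_FAST a,m → push 10,8520. Stack: [10, 8520]
BINARY_OP // → 10 // 8520 = 0. Stack: [0]
LOAD_FAST c → push -11. Stack: [0, -11]
BINARY_OP // → 0 // -11 = 0. Stack: [0]
STORE_FAST q → q=0. Stack: []
LOAD_FAST q → push 0. Stack: [0]
RETURN_VALUE → return 0.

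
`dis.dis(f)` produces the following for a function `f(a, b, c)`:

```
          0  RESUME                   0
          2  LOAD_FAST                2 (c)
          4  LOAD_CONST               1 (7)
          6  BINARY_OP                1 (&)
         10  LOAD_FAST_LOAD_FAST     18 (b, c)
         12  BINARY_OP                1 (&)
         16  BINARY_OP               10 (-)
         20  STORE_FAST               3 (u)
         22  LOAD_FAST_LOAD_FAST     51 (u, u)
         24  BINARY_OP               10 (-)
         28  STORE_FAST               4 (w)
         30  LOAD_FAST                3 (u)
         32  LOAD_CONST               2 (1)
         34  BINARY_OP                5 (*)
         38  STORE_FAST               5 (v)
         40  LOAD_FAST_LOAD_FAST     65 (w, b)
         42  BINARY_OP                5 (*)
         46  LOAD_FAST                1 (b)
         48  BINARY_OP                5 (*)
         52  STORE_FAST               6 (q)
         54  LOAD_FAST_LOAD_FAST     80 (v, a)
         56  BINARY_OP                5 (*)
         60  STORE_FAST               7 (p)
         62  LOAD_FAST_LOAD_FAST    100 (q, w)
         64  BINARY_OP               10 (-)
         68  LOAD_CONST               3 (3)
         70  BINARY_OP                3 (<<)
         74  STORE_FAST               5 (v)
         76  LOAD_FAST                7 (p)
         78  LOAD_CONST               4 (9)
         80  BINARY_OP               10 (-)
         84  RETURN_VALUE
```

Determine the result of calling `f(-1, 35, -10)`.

19

LOAD_FAST c → push -10. Stack: [-10]
LOAD_CONST → push 7. Stack: [-10, 7]
BINARY_OP & → -10 & 7 = 6. Stack: [6]
LOAD_FAST_LOAD_FAST b,c → push 35,-10. Stack: [6, 35, -10]
BINARY_OP & → 35 & -10 = 34. Stack: [6, 34]
BINARY_OP - → 6 - 34 = -28. Stack: [-28]
STORE_FAST u → u=-28. Stack: []
LOAD_FAST_LOAD_FAST u,u → push -28,-28. Stack: [-28, -28]
BINARY_OP - → -28 - -28 = 0. Stack: [0]
STORE_FAST w → w=0. Stack: []
LOAD_FAST u → push -28. Stack: [-28]
LOAD_CONST → push 1. Stack: [-28, 1]
BINARY_OP * → -28 * 1 = -28. Stack: [-28]
STORE_FAST v → v=-28. Stack: []
LOAD_FAST_LOAD_FAST w,b → push 0,35. Stack: [0, 35]
BINARY_OP * → 0 * 35 = 0. Stack: [0]
LOAD_FAST b → push 35. Stack: [0, 35]
BINARY_OP * → 0 * 35 = 0. Stack: [0]
STORE_FAST q → q=0. Stack: []
LOAD_FAST_LOAD_FAST v,a → push -28,-1. Stack: [-28, -1]
BINARY_OP * → -28 * -1 = 28. Stack: [28]
STORE_FAST p → p=28. Stack: []
LOAD_FAST_LOAD_FAST q,w → push 0,0. Stack: [0, 0]
BINARY_OP - → 0 - 0 = 0. Stack: [0]
LOAD_CONST → push 3. Stack: [0, 3]
BINARY_OP << → 0 << 3 = 0. Stack: [0]
STORE_FAST v → v=0. Stack: []
LOAD_FAST p → push 28. Stack: [28]
LOAD_CONST → push 9. Stack: [28, 9]
BINARY_OP - → 28 - 9 = 19. Stack: [19]
RETURN_VALUE → return 19.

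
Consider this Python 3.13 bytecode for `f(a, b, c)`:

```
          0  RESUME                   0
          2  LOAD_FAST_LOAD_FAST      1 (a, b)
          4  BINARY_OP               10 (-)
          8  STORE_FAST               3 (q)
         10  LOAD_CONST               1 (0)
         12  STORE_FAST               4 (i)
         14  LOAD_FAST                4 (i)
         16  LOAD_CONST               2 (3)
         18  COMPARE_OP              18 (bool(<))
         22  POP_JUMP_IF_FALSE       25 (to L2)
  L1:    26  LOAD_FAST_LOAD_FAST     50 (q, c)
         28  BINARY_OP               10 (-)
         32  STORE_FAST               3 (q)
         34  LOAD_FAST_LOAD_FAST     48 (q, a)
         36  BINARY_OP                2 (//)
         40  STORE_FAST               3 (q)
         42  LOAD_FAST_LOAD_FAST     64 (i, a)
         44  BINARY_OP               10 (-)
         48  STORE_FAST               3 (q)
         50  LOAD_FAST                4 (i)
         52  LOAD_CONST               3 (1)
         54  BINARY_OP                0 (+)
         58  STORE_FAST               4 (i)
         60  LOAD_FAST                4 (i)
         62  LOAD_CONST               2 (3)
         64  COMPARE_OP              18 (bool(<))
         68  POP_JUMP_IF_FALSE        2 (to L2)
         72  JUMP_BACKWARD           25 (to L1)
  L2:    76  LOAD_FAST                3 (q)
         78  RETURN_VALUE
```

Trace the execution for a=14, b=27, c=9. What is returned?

LOAD_FAST_LOAD_FAST a,b → push 14,27. Stack: [14, 27]
BINARY_OP - → 14 - 27 = -13. Stack: [-13]
STORE_FAST q → q=-13. Stack: []
LOAD_CONST → push 0. Stack: [0]
STORE_FAST i → i=0. Stack: []
LOAD_FAST i → push 0. Stack: [0]
LOAD_CONST → push 3. Stack: [0, 3]
COMPARE_OP bool(<) → 0 vs 3 = True. Stack: [True]
POP_JUMP_IF_FALSE → pop True; no jump. Stack: []
LOAD_FAST_LOAD_FAST q,c → push -13,9. Stack: [-13, 9]
BINARY_OP - → -13 - 9 = -22. Stack: [-22]
STORE_FAST q → q=-22. Stack: []
LOAD_FAST_LOAD_FAST q,a → push -22,14. Stack: [-22, 14]
BINARY_OP // → -22 // 14 = -2. Stack: [-2]
STORE_FAST q → q=-2. Stack: []
LOAD_FAST_LOAD_FAST i,a → push 0,14. Stack: [0, 14]
BINARY_OP - → 0 - 14 = -14. Stack: [-14]
STORE_FAST q → q=-14. Stack: []
LOAD_FAST i → push 0. Stack: [0]
LOAD_CONST → push 1. Stack: [0, 1]
BINARY_OP + → 0 + 1 = 1. Stack: [1]
STORE_FAST i → i=1. Stack: []
LOAD_FAST i → push 1. Stack: [1]
LOAD_CONST → push 3. Stack: [1, 3]
COMPARE_OP bool(<) → 1 vs 3 = True. Stack: [True]
POP_JUMP_IF_FALSE → pop True; no jump. Stack: []
LOAD_FAST_LOAD_FAST q,c → push -14,9. Stack: [-14, 9]
BINARY_OP - → -14 - 9 = -23. Stack: [-23]
STORE_FAST q → q=-23. Stack: []
LOAD_FAST_LOAD_FAST q,a → push -23,14. Stack: [-23, 14]
BINARY_OP // → -23 // 14 = -2. Stack: [-2]
STORE_FAST q → q=-2. Stack: []
LOAD_FAST_LOAD_FAST i,a → push 1,14. Stack: [1, 14]
BINARY_OP - → 1 - 14 = -13. Stack: [-13]
STORE_FAST q → q=-13. Stack: []
LOAD_FAST i → push 1. Stack: [1]
LOAD_CONST → push 1. Stack: [1, 1]
BINARY_OP + → 1 + 1 = 2. Stack: [2]
STORE_FAST i → i=2. Stack: []
LOAD_FAST i → push 2. Stack: [2]
LOAD_CONST → push 3. Stack: [2, 3]
COMPARE_OP bool(<) → 2 vs 3 = True. Stack: [True]
POP_JUMP_IF_FALSE → pop True; no jump. Stack: []
LOAD_FAST_LOAD_FAST q,c → push -13,9. Stack: [-13, 9]
BINARY_OP - → -13 - 9 = -22. Stack: [-22]
STORE_FAST q → q=-22. Stack: []
LOAD_FAST_LOAD_FAST q,a → push -22,14. Stack: [-22, 14]
BINARY_OP // → -22 // 14 = -2. Stack: [-2]
STORE_FAST q → q=-2. Stack: []
LOAD_FAST_LOAD_FAST i,a → push 2,14. Stack: [2, 14]
BINARY_OP - → 2 - 14 = -12. Stack: [-12]
STORE_FAST q → q=-12. Stack: []
LOAD_FAST i → push 2. Stack: [2]
LOAD_CONST → push 1. Stack: [2, 1]
BINARY_OP + → 2 + 1 = 3. Stack: [3]
STORE_FAST i → i=3. Stack: []
LOAD_FAST i → push 3. Stack: [3]
LOAD_CONST → push 3. Stack: [3, 3]
COMPARE_OP bool(<) → 3 vs 3 = False. Stack: [False]
POP_JUMP_IF_FALSE → pop False; jump. Stack: []
LOAD_FAST q → push -12. Stack: [-12]
RETURN_VALUE → return -12.

-12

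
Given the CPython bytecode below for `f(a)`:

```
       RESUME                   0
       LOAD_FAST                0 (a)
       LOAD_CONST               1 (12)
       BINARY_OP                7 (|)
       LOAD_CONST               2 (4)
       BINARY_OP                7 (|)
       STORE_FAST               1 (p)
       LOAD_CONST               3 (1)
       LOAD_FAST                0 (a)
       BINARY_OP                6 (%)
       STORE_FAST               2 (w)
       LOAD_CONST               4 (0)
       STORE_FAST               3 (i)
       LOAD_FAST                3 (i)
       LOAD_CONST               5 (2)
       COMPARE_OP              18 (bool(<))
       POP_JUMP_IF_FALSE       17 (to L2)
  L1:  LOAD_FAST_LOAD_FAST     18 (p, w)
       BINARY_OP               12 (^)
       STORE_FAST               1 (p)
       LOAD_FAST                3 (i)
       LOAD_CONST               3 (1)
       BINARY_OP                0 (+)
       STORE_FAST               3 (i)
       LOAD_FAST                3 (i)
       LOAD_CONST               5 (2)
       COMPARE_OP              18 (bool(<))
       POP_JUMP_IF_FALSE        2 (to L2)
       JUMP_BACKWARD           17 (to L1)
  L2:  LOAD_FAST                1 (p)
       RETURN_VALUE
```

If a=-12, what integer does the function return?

LOAD_FAST a → push -12. Stack: [-12]
LOAD_CONST → push 12. Stack: [-12, 12]
BINARY_OP | → -12 | 12 = -4. Stack: [-4]
LOAD_CONST → push 4. Stack: [-4, 4]
BINARY_OP | → -4 | 4 = -4. Stack: [-4]
STORE_FAST p → p=-4. Stack: []
LOAD_CONST → push 1. Stack: [1]
LOAD_FAST a → push -12. Stack: [1, -12]
BINARY_OP % → 1 % -12 = -11. Stack: [-11]
STORE_FAST w → w=-11. Stack: []
LOAD_CONST → push 0. Stack: [0]
STORE_FAST i → i=0. Stack: []
LOAD_FAST i → push 0. Stack: [0]
LOAD_CONST → push 2. Stack: [0, 2]
COMPARE_OP bool(<) → 0 vs 2 = True. Stack: [True]
POP_JUMP_IF_FALSE → pop True; no jump. Stack: []
LOAD_FAST_LOAD_FAST p,w → push -4,-11. Stack: [-4, -11]
BINARY_OP ^ → -4 ^ -11 = 9. Stack: [9]
STORE_FAST p → p=9. Stack: []
LOAD_FAST i → push 0. Stack: [0]
LOAD_CONST → push 1. Stack: [0, 1]
BINARY_OP + → 0 + 1 = 1. Stack: [1]
STORE_FAST i → i=1. Stack: []
LOAD_FAST i → push 1. Stack: [1]
LOAD_CONST → push 2. Stack: [1, 2]
COMPARE_OP bool(<) → 1 vs 2 = True. Stack: [True]
POP_JUMP_IF_FALSE → pop True; no jump. Stack: []
LOAD_FAST_LOAD_FAST p,w → push 9,-11. Stack: [9, -11]
BINARY_OP ^ → 9 ^ -11 = -4. Stack: [-4]
STORE_FAST p → p=-4. Stack: []
LOAD_FAST i → push 1. Stack: [1]
LOAD_CONST → push 1. Stack: [1, 1]
BINARY_OP + → 1 + 1 = 2. Stack: [2]
STORE_FAST i → i=2. Stack: []
LOAD_FAST i → push 2. Stack: [2]
LOAD_CONST → push 2. Stack: [2, 2]
COMPARE_OP bool(<) → 2 vs 2 = False. Stack: [False]
POP_JUMP_IF_FALSE → pop False; jump. Stack: []
LOAD_FAST p → push -4. Stack: [-4]
RETURN_VALUE → return -4.

-4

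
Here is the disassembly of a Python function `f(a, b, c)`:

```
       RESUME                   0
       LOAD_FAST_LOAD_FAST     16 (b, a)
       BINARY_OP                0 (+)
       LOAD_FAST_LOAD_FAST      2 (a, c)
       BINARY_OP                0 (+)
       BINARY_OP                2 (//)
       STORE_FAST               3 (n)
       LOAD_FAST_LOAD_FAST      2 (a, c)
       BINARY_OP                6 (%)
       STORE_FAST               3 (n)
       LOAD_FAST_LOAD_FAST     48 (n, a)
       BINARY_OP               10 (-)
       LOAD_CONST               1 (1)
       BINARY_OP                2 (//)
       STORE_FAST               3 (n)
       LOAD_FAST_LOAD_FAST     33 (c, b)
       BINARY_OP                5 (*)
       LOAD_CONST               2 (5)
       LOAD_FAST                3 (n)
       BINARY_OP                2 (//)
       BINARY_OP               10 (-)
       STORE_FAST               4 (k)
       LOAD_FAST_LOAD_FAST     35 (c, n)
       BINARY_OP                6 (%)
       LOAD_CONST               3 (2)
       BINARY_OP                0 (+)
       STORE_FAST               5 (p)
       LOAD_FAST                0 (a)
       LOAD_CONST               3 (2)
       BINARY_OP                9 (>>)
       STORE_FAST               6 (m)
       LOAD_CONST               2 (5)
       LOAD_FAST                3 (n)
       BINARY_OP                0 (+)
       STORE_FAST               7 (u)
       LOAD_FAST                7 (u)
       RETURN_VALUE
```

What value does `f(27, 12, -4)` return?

LOAD_FAST_LOAD_FAST b,a → push 12,27. Stack: [12, 27]
BINARY_OP + → 12 + 27 = 39. Stack: [39]
LOAD_FAST_LOAD_FAST a,c → push 27,-4. Stack: [39, 27, -4]
BINARY_OP + → 27 + -4 = 23. Stack: [39, 23]
BINARY_OP // → 39 // 23 = 1. Stack: [1]
STORE_FAST n → n=1. Stack: []
LOAD_FAST_LOAD_FAST a,c → push 27,-4. Stack: [27, -4]
BINARY_OP % → 27 % -4 = -1. Stack: [-1]
STORE_FAST n → n=-1. Stack: []
LOAD_FAST_LOAD_FAST n,a → push -1,27. Stack: [-1, 27]
BINARY_OP - → -1 - 27 = -28. Stack: [-28]
LOAD_CONST → push 1. Stack: [-28, 1]
BINARY_OP // → -28 // 1 = -28. Stack: [-28]
STORE_FAST n → n=-28. Stack: []
LOAD_FAST_LOAD_FAST c,b → push -4,12. Stack: [-4, 12]
BINARY_OP * → -4 * 12 = -48. Stack: [-48]
LOAD_CONST → push 5. Stack: [-48, 5]
LOAD_FAST n → push -28. Stack: [-48, 5, -28]
BINARY_OP // → 5 // -28 = -1. Stack: [-48, -1]
BINARY_OP - → -48 - -1 = -47. Stack: [-47]
STORE_FAST k → k=-47. Stack: []
LOAD_FAST_LOAD_FAST c,n → push -4,-28. Stack: [-4, -28]
BINARY_OP % → -4 % -28 = -4. Stack: [-4]
LOAD_CONST → push 2. Stack: [-4, 2]
BINARY_OP + → -4 + 2 = -2. Stack: [-2]
STORE_FAST p → p=-2. Stack: []
LOAD_FAST a → push 27. Stack: [27]
LOAD_CONST → push 2. Stack: [27, 2]
BINARY_OP >> → 27 >> 2 = 6. Stack: [6]
STORE_FAST m → m=6. Stack: []
LOAD_CONST → push 5. Stack: [5]
LOAD_FAST n → push -28. Stack: [5, -28]
BINARY_OP + → 5 + -28 = -23. Stack: [-23]
STORE_FAST u → u=-23. Stack: []
LOAD_FAST u → push -23. Stack: [-23]
RETURN_VALUE → return -23.

-23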